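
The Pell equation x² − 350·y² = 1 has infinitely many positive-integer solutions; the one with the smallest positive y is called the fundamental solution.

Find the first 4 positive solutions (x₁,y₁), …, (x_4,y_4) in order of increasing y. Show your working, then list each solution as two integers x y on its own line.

449 24
403201 21552
362074049 19353672
325142092801 17379575904

√350 = [18; 1,2,2,2,1,36, …], period ℓ=6 (even) → k=5
a_0=18:  p_0=18·1+0=18,  q_0=18·0+1=1
a_1=1:  p_1=1·18+1=19,  q_1=1·1+0=1
a_2=2:  p_2=2·19+18=56,  q_2=2·1+1=3
…
a_4=2:  p_4=2·131+56=318,  q_4=2·7+3=17
a_5=1:  p_5=1·318+131=449,  q_5=1·17+7=24
(x₁, y₁) = (449, 24);  449² − 350·24² = 1 ✓
(x_2, y_2) = (449·449 + 350·24·24, 449·24 + 24·449) = (403201, 21552)
(x_3, y_3) = (449·403201 + 350·24·21552, 449·21552 + 24·403201) = (362074049, 19353672)
(x_4, y_4) = (449·362074049 + 350·24·19353672, 449·19353672 + 24·362074049) = (325142092801, 17379575904)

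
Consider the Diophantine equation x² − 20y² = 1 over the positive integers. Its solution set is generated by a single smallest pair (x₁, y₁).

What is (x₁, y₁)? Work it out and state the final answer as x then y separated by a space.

d=20: √d = [4; 2,8] (ℓ=2, even), read p_1/q_1
step 0: (4, 1)  from 4·(1,0) + (0,1)
step 1: (9, 2)  from 2·(4,1) + (1,0)
→ (9, 2).  Check: 9²=81, 20·2²=80, difference 1.

9 2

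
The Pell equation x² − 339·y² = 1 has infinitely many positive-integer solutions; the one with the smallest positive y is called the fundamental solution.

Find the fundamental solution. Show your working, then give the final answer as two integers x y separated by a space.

97970 5321

[18; 2,2,2,1,17,1,2,2,2,36] for √339; ℓ=10 ⇒ convergent index 9
a_0=18:  p_0=18·1+0=18,  q_0=18·0+1=1
a_1=2:  p_1=2·18+1=37,  q_1=2·1+0=2
a_2=2:  p_2=2·37+18=92,  q_2=2·2+1=5
a_3=2:  p_3=2·92+37=221,  q_3=2·5+2=12
a_4=1:  p_4=1·221+92=313,  q_4=1·12+5=17
a_5=17:  p_5=17·313+221=5542,  q_5=17·17+12=301
a_6=1:  p_6=1·5542+313=5855,  q_6=1·301+17=318
a_7=2:  p_7=2·5855+5542=17252,  q_7=2·318+301=937
a_8=2:  p_8=2·17252+5855=40359,  q_8=2·937+318=2192
a_9=2:  p_9=2·40359+17252=97970,  q_9=2·2192+937=5321
→ (97970, 5321).  Check: 97970²=9598120900, 339·5321²=9598120899, difference 1.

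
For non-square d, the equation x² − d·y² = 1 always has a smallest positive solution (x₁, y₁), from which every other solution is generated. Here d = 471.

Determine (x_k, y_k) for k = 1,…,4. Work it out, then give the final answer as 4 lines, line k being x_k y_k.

√471 → a₀=21, period (1,2,2,1,3,…,2,1,42); ℓ=14 even so k=13
step 0: (21, 1)  from 21·(1,0) + (0,1)
step 1: (22, 1)  from 1·(21,1) + (1,0)
step 2: (65, 3)  from 2·(22,1) + (21,1)
…
step 4: (217, 10)  from 1·(152,7) + (65,3)
step 5: (803, 37)  from 3·(217,10) + (152,7)
…
step 8: (198665, 9154)  from 4·(48809,2249) + (3429,158)
…
step 10: (843469, 38865)  from 1·(644804,29711) + (198665,9154)
step 11: (2331742, 107441)  from 2·(843469,38865) + (644804,29711)
step 12: (5506953, 253747)  from 2·(2331742,107441) + (843469,38865)
step 13: (7838695, 361188)  from 1·(5506953,253747) + (2331742,107441)
fundamental: x₁=7838695, y₁=361188  (since 61445139303025 − 471·130456771344 = 1)
k=2:  x_2 = 7838695·7838695+471·361188·361188 = 122890278606049,  y_2 = 7838695·361188+361188·7838695 = 5662485139320
k=3:  x_3 = 7838695·122890278606049+471·361188·5662485139320 = 1926598824915678693415,  y_3 = 7838695·5662485139320+361188·122890278606049 = 88772987898323613612
k=4:  x_4 = 7838695·1926598824915678693415+471·361188·88772987898323613612 = 30204041151744689101078780801,  y_4 = 7838695·88772987898323613612+361188·1926598824915678693415 = 1391728752747293974319493360

7838695 361188
122890278606049 5662485139320
1926598824915678693415 88772987898323613612
30204041151744689101078780801 1391728752747293974319493360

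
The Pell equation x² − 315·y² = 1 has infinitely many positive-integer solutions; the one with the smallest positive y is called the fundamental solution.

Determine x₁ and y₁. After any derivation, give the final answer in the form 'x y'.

71 4

√315 → a₀=17, period (1,2,1,34); ℓ=4 even so k=3
step 0: (17, 1)  from 17·(1,0) + (0,1)
…
step 2: (53, 3)  from 2·(18,1) + (17,1)
step 3: (71, 4)  from 1·(53,3) + (18,1)
fundamental: x₁=71, y₁=4  (since 5041 − 315·16 = 1)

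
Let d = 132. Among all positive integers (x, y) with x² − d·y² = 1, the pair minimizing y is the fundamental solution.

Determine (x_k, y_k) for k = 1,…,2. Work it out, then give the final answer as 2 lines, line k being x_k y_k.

23 2
1057 92

[11; 2,22] for √132; ℓ=2 ⇒ convergent index 1
k=0  a_k=11  p_k/q_k = 11/1
k=1  a_k=2  p_k/q_k = 23/2
→ (23, 2).  Check: 23²=529, 132·2²=528, difference 1.
k=2:  x_2 = 23·23+132·2·2 = 1057,  y_2 = 23·2+2·23 = 92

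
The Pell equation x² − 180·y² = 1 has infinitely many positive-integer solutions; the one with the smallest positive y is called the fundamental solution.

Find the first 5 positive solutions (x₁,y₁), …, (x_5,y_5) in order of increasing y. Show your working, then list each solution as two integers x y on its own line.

√180 → a₀=13, period (2,2,2,26); ℓ=4 even so k=3
k=0  a_k=13  p_k/q_k = 13/1
…
k=2  a_k=2  p_k/q_k = 67/5
k=3  a_k=2  p_k/q_k = 161/12
(x₁, y₁) = (161, 12);  161² − 180·12² = 1 ✓
k=2:  x_2 = 161·161+180·12·12 = 51841,  y_2 = 161·12+12·161 = 3864
k=3:  x_3 = 161·51841+180·12·3864 = 16692641,  y_3 = 161·3864+12·51841 = 1244196
k=4:  x_4 = 161·16692641+180·12·1244196 = 5374978561,  y_4 = 161·1244196+12·16692641 = 400627248
k=5:  x_5 = 161·5374978561+180·12·400627248 = 1730726404001,  y_5 = 161·400627248+12·5374978561 = 129000729660

161 12
51841 3864
16692641 1244196
5374978561 400627248
1730726404001 129000729660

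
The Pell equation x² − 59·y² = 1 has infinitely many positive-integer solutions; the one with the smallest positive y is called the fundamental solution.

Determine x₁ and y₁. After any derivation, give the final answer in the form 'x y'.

530 69

√59 = [7; 1,2,7,2,1,14, …], period ℓ=6 (even) → k=5
step 0: (7, 1)  from 7·(1,0) + (0,1)
…
step 4: (361, 47)  from 2·(169,22) + (23,3)
step 5: (530, 69)  from 1·(361,47) + (169,22)
(x₁, y₁) = (530, 69);  530² − 59·69² = 1 ✓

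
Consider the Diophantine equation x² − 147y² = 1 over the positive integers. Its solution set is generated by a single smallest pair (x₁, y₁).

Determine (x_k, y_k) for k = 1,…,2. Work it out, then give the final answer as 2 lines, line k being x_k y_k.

d=147: √d = [12; 8,24] (ℓ=2, even), read p_1/q_1
a_0=12:  p_0=12·1+0=12,  q_0=12·0+1=1
a_1=8:  p_1=8·12+1=97,  q_1=8·1+0=8
→ (97, 8).  Check: 97²=9409, 147·8²=9408, difference 1.
k=2:  x_2 = 97·97+147·8·8 = 18817,  y_2 = 97·8+8·97 = 1552

97 8
18817 1552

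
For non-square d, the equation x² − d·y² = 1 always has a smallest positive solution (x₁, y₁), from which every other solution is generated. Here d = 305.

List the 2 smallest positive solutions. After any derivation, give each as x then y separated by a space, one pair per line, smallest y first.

489 28
478241 27384

√305 = [17; 2,6,2,34, …], period ℓ=4 (even) → k=3
i=0: a=17 ⇒ p=17, q=1
i=1: a=2 ⇒ p=35, q=2
i=2: a=6 ⇒ p=227, q=13
i=3: a=2 ⇒ p=489, q=28
(x₁, y₁) = (489, 28);  489² − 305·28² = 1 ✓
k=2:  x_2 = 489·489+305·28·28 = 478241,  y_2 = 489·28+28·489 = 27384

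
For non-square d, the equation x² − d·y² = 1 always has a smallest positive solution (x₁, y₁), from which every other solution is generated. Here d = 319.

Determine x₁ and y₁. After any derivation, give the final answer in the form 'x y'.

12901780 722361

√319 = [17; 1,6,5,1,4,…,6,1,34, …], period ℓ=14 (even) → k=13
a_0=17:  p_0=17·1+0=17,  q_0=17·0+1=1
…
a_2=6:  p_2=6·18+17=125,  q_2=6·1+1=7
…
a_8=3:  p_8=3·15628+11913=58797,  q_8=3·875+667=3292
…
a_12=6:  p_12=6·1798881+309613=11102899,  q_12=6·100718+17335=621643
a_13=1:  p_13=1·11102899+1798881=12901780,  q_13=1·621643+100718=722361
→ (12901780, 722361).  Check: 12901780²=166455927168400, 319·722361²=166455927168399, difference 1.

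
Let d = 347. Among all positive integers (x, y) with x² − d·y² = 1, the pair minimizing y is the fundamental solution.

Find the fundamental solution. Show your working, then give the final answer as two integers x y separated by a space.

√347 = [18; 1,1,1,2,4,…,1,1,36, …], period ℓ=14 (even) → k=13
a_0=18:  p_0=18·1+0=18,  q_0=18·0+1=1
…
a_5=4:  p_5=4·149+56=652,  q_5=4·8+3=35
…
a_9=4:  p_9=4·15070+14269=74549,  q_9=4·809+766=4002
…
a_11=1:  p_11=1·164168+74549=238717,  q_11=1·8813+4002=12815
a_12=1:  p_12=1·238717+164168=402885,  q_12=1·12815+8813=21628
a_13=1:  p_13=1·402885+238717=641602,  q_13=1·21628+12815=34443
→ (641602, 34443).  Check: 641602²=411653126404, 347·34443²=411653126403, difference 1.

641602 34443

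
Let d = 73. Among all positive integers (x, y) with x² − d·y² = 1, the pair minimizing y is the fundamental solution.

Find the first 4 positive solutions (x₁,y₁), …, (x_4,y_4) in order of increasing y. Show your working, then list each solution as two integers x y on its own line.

2281249 267000
10408194000001 1218186966000
47487364308614281249 5557975596000801000
216661004683313632776000001 25358252540801244373932000

d=73: √d = [8; 1,1,5,5,1,1,16] (ℓ=7, odd), read p_13/q_13
k=0  a_k=8  p_k/q_k = 8/1
k=1  a_k=1  p_k/q_k = 9/1
k=2  a_k=1  p_k/q_k = 17/2
…
k=6  a_k=1  p_k/q_k = 1068/125
…
k=11  a_k=5  p_k/q_k = 1040241/121751
k=12  a_k=1  p_k/q_k = 1241008/145249
k=13  a_k=1  p_k/q_k = 2281249/267000
→ (2281249, 267000).  Check: 2281249²=5204097000001, 73·267000²=5204097000000, difference 1.
(x_2, y_2) = (2281249·2281249 + 73·267000·267000, 2281249·267000 + 267000·2281249) = (10408194000001, 1218186966000)
(x_3, y_3) = (2281249·10408194000001 + 73·267000·1218186966000, 2281249·1218186966000 + 267000·10408194000001) = (47487364308614281249, 5557975596000801000)
(x_4, y_4) = (2281249·47487364308614281249 + 73·267000·5557975596000801000, 2281249·5557975596000801000 + 267000·47487364308614281249) = (216661004683313632776000001, 25358252540801244373932000)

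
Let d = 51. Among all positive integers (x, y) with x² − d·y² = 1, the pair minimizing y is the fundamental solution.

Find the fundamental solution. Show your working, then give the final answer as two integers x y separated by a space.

√51 = [7; 7,14, …], period ℓ=2 (even) → k=1
step 0: (7, 1)  from 7·(1,0) + (0,1)
step 1: (50, 7)  from 7·(7,1) + (1,0)
(x₁, y₁) = (50, 7);  50² − 51·7² = 1 ✓

50 7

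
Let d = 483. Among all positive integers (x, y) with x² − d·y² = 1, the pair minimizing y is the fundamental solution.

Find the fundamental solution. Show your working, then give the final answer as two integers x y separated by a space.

22 1

√483 = [21; 1,42, …], period ℓ=2 (even) → k=1
step 0: (21, 1)  from 21·(1,0) + (0,1)
step 1: (22, 1)  from 1·(21,1) + (1,0)
fundamental: x₁=22, y₁=1  (since 484 − 483·1 = 1)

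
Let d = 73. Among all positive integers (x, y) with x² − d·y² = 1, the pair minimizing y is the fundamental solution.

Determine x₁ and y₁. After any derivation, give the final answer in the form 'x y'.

2281249 267000

[8; 1,1,5,5,1,1,16] for √73; ℓ=7 ⇒ convergent index 13
a_0=8:  p_0=8·1+0=8,  q_0=8·0+1=1
…
a_3=5:  p_3=5·17+9=94,  q_3=5·2+1=11
a_4=5:  p_4=5·94+17=487,  q_4=5·11+2=57
a_5=1:  p_5=1·487+94=581,  q_5=1·57+11=68
a_6=1:  p_6=1·581+487=1068,  q_6=1·68+57=125
a_7=16:  p_7=16·1068+581=17669,  q_7=16·125+68=2068
a_8=1:  p_8=1·17669+1068=18737,  q_8=1·2068+125=2193
a_9=1:  p_9=1·18737+17669=36406,  q_9=1·2193+2068=4261
…
a_11=5:  p_11=5·200767+36406=1040241,  q_11=5·23498+4261=121751
a_12=1:  p_12=1·1040241+200767=1241008,  q_12=1·121751+23498=145249
a_13=1:  p_13=1·1241008+1040241=2281249,  q_13=1·145249+121751=267000
(x₁, y₁) = (2281249, 267000);  2281249² − 73·267000² = 1 ✓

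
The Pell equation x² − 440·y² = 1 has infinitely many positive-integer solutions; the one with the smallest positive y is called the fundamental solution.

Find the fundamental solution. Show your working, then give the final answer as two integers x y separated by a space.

√440 → a₀=20, period (1,40); ℓ=2 even so k=1
k=0  a_k=20  p_k/q_k = 20/1
k=1  a_k=1  p_k/q_k = 21/1
fundamental: x₁=21, y₁=1  (since 441 − 440·1 = 1)

21 1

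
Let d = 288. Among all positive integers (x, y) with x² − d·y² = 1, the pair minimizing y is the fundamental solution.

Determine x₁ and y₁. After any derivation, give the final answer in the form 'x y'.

17 1

d=288: √d = [16; 1,32] (ℓ=2, even), read p_1/q_1
step 0: (16, 1)  from 16·(1,0) + (0,1)
step 1: (17, 1)  from 1·(16,1) + (1,0)
→ (17, 1).  Check: 17²=289, 288·1²=288, difference 1.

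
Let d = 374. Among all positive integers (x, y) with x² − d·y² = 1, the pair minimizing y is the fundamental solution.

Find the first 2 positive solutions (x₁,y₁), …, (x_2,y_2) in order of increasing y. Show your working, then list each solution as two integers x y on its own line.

√374 → a₀=19, period (2,1,18,1,2,38); ℓ=6 even so k=5
i=0: a=19 ⇒ p=19, q=1
i=1: a=2 ⇒ p=39, q=2
i=2: a=1 ⇒ p=58, q=3
…
i=4: a=1 ⇒ p=1141, q=59
i=5: a=2 ⇒ p=3365, q=174
→ (3365, 174).  Check: 3365²=11323225, 374·174²=11323224, difference 1.
(3365+174√374)^2 = 22646449 + 1171020√374

3365 174
22646449 1171020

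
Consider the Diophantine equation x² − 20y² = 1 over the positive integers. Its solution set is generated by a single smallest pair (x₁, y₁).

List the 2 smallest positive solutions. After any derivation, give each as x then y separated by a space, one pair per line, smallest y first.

d=20: √d = [4; 2,8] (ℓ=2, even), read p_1/q_1
k=0  a_k=4  p_k/q_k = 4/1
k=1  a_k=2  p_k/q_k = 9/2
→ (9, 2).  Check: 9²=81, 20·2²=80, difference 1.
k=2:  x_2 = 9·9+20·2·2 = 161,  y_2 = 9·2+2·9 = 36

9 2
161 36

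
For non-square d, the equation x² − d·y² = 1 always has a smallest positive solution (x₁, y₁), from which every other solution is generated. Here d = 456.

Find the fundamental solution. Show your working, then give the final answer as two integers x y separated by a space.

[21; 2,1,4,1,2,42] for √456; ℓ=6 ⇒ convergent index 5
a_0=21:  p_0=21·1+0=21,  q_0=21·0+1=1
a_1=2:  p_1=2·21+1=43,  q_1=2·1+0=2
…
a_4=1:  p_4=1·299+64=363,  q_4=1·14+3=17
a_5=2:  p_5=2·363+299=1025,  q_5=2·17+14=48
→ (1025, 48).  Check: 1025²=1050625, 456·48²=1050624, difference 1.

1025 48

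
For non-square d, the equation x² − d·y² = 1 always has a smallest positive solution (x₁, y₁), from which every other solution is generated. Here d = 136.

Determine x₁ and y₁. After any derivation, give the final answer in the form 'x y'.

√136 = [11; 1,1,1,22, …], period ℓ=4 (even) → k=3
i=0: a=11 ⇒ p=11, q=1
i=1: a=1 ⇒ p=12, q=1
i=2: a=1 ⇒ p=23, q=2
i=3: a=1 ⇒ p=35, q=3
fundamental: x₁=35, y₁=3  (since 1225 − 136·9 = 1)

35 3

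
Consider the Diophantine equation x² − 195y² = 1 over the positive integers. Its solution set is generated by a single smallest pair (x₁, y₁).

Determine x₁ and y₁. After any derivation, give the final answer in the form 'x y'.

√195 = [13; 1,26, …], period ℓ=2 (even) → k=1
k=0  a_k=13  p_k/q_k = 13/1
k=1  a_k=1  p_k/q_k = 14/1
fundamental: x₁=14, y₁=1  (since 196 − 195·1 = 1)

14 1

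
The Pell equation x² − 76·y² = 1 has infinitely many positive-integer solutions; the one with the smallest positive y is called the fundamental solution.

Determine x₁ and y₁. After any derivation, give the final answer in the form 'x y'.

57799 6630

√76 → a₀=8, period (1,2,1,1,5,4,5,1,1,2,1,16); ℓ=12 even so k=11
step 0: (8, 1)  from 8·(1,0) + (0,1)
…
step 2: (26, 3)  from 2·(9,1) + (8,1)
…
step 6: (1421, 163)  from 4·(340,39) + (61,7)
…
step 9: (16311, 1871)  from 1·(8866,1017) + (7445,854)
step 10: (41488, 4759)  from 2·(16311,1871) + (8866,1017)
step 11: (57799, 6630)  from 1·(41488,4759) + (16311,1871)
→ (57799, 6630).  Check: 57799²=3340724401, 76·6630²=3340724400, difference 1.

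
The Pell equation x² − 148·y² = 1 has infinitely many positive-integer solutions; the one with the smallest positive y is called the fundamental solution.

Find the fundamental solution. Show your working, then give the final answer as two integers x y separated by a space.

73 6

√148 = [12; 6,24, …], period ℓ=2 (even) → k=1
a_0=12:  p_0=12·1+0=12,  q_0=12·0+1=1
a_1=6:  p_1=6·12+1=73,  q_1=6·1+0=6
→ (73, 6).  Check: 73²=5329, 148·6²=5328, difference 1.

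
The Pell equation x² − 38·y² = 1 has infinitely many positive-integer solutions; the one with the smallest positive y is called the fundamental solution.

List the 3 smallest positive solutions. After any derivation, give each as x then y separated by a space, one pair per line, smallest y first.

[6; 6,12] for √38; ℓ=2 ⇒ convergent index 1
k=0  a_k=6  p_k/q_k = 6/1
k=1  a_k=6  p_k/q_k = 37/6
fundamental: x₁=37, y₁=6  (since 1369 − 38·36 = 1)
(37+6√38)^2 = 2737 + 444√38
(37+6√38)^3 = 202501 + 32850√38

37 6
2737 444
202501 32850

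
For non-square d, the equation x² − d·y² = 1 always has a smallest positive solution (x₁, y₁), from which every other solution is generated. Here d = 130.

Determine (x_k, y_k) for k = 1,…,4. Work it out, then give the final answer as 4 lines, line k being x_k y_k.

6499 570
84474001 7408860
1097993058499 96300361710
14271713689896001 1251712094097720

d=130: √d = [11; 2,2,22] (ℓ=3, odd), read p_5/q_5
a_0=11:  p_0=11·1+0=11,  q_0=11·0+1=1
a_1=2:  p_1=2·11+1=23,  q_1=2·1+0=2
a_2=2:  p_2=2·23+11=57,  q_2=2·2+1=5
a_3=22:  p_3=22·57+23=1277,  q_3=22·5+2=112
a_4=2:  p_4=2·1277+57=2611,  q_4=2·112+5=229
a_5=2:  p_5=2·2611+1277=6499,  q_5=2·229+112=570
→ (6499, 570).  Check: 6499²=42237001, 130·570²=42237000, difference 1.
(6499+570√130)^2 = 84474001 + 7408860√130
(6499+570√130)^3 = 1097993058499 + 96300361710√130
(6499+570√130)^4 = 14271713689896001 + 1251712094097720√130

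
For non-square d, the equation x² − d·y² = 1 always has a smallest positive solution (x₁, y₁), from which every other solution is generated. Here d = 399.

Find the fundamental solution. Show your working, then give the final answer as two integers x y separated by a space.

20 1

√399 = [19; 1,38, …], period ℓ=2 (even) → k=1
a_0=19:  p_0=19·1+0=19,  q_0=19·0+1=1
a_1=1:  p_1=1·19+1=20,  q_1=1·1+0=1
→ (20, 1).  Check: 20²=400, 399·1²=399, difference 1.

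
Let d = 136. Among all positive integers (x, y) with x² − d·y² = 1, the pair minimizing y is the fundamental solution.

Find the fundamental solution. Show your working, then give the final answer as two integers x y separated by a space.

35 3

d=136: √d = [11; 1,1,1,22] (ℓ=4, even), read p_3/q_3
step 0: (11, 1)  from 11·(1,0) + (0,1)
step 1: (12, 1)  from 1·(11,1) + (1,0)
step 2: (23, 2)  from 1·(12,1) + (11,1)
step 3: (35, 3)  from 1·(23,2) + (12,1)
fundamental: x₁=35, y₁=3  (since 1225 − 136·9 = 1)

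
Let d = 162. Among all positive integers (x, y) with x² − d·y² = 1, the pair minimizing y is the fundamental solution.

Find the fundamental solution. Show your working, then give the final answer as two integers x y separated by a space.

√162 = [12; 1,2,1,2,12,2,1,2,1,24, …], period ℓ=10 (even) → k=9
step 0: (12, 1)  from 12·(1,0) + (0,1)
…
step 2: (38, 3)  from 2·(13,1) + (12,1)
…
step 4: (140, 11)  from 2·(51,4) + (38,3)
…
step 8: (14268, 1121)  from 2·(5333,419) + (3602,283)
step 9: (19601, 1540)  from 1·(14268,1121) + (5333,419)
fundamental: x₁=19601, y₁=1540  (since 384199201 − 162·2371600 = 1)

19601 1540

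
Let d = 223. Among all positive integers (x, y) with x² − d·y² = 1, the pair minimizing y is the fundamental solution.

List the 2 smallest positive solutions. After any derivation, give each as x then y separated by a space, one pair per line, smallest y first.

224 15
100351 6720

[14; 1,13,1,28] for √223; ℓ=4 ⇒ convergent index 3
a_0=14:  p_0=14·1+0=14,  q_0=14·0+1=1
…
a_2=13:  p_2=13·15+14=209,  q_2=13·1+1=14
a_3=1:  p_3=1·209+15=224,  q_3=1·14+1=15
(x₁, y₁) = (224, 15);  224² − 223·15² = 1 ✓
n=2: (224,15)∘(224,15) = (224·224+223·15·15, 224·15+15·224) = (100351,6720)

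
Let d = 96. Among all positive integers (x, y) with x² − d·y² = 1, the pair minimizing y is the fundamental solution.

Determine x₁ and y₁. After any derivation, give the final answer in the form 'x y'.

√96 → a₀=9, period (1,3,1,18); ℓ=4 even so k=3
step 0: (9, 1)  from 9·(1,0) + (0,1)
…
step 2: (39, 4)  from 3·(10,1) + (9,1)
step 3: (49, 5)  from 1·(39,4) + (10,1)
fundamental: x₁=49, y₁=5  (since 2401 − 96·25 = 1)

49 5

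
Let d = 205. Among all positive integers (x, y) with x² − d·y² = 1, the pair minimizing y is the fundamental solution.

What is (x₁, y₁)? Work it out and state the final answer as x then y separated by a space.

√205 = [14; 3,6,1,4,1,6,3,28, …], period ℓ=8 (even) → k=7
step 0: (14, 1)  from 14·(1,0) + (0,1)
…
step 3: (315, 22)  from 1·(272,19) + (43,3)
step 4: (1532, 107)  from 4·(315,22) + (272,19)
…
step 6: (12614, 881)  from 6·(1847,129) + (1532,107)
step 7: (39689, 2772)  from 3·(12614,881) + (1847,129)
→ (39689, 2772).  Check: 39689²=1575216721, 205·2772²=1575216720, difference 1.

39689 2772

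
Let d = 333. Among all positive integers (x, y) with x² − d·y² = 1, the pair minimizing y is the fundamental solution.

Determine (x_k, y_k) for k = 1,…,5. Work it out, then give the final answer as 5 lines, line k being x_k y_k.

73 4
10657 584
1555849 85260
227143297 12447376
33161365513 1817231636

[18; 4,36] for √333; ℓ=2 ⇒ convergent index 1
i=0: a=18 ⇒ p=18, q=1
i=1: a=4 ⇒ p=73, q=4
→ (73, 4).  Check: 73²=5329, 333·4²=5328, difference 1.
(73+4√333)^2 = 10657 + 584√333
(73+4√333)^3 = 1555849 + 85260√333
(73+4√333)^4 = 227143297 + 12447376√333
(73+4√333)^5 = 33161365513 + 1817231636√333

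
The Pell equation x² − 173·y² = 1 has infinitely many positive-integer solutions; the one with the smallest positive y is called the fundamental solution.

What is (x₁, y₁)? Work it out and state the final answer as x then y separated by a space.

d=173: √d = [13; 6,1,1,6,26] (ℓ=5, odd), read p_9/q_9
k=0  a_k=13  p_k/q_k = 13/1
k=1  a_k=6  p_k/q_k = 79/6
k=2  a_k=1  p_k/q_k = 92/7
k=3  a_k=1  p_k/q_k = 171/13
k=4  a_k=6  p_k/q_k = 1118/85
…
k=6  a_k=6  p_k/q_k = 176552/13423
…
k=8  a_k=1  p_k/q_k = 382343/29069
k=9  a_k=6  p_k/q_k = 2499849/190060
(x₁, y₁) = (2499849, 190060);  2499849² − 173·190060² = 1 ✓

2499849 190060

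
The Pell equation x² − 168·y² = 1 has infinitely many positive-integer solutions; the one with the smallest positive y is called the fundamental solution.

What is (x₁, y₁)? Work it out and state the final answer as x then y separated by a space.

[12; 1,24] for √168; ℓ=2 ⇒ convergent index 1
a_0=12:  p_0=12·1+0=12,  q_0=12·0+1=1
a_1=1:  p_1=1·12+1=13,  q_1=1·1+0=1
fundamental: x₁=13, y₁=1  (since 169 − 168·1 = 1)

13 1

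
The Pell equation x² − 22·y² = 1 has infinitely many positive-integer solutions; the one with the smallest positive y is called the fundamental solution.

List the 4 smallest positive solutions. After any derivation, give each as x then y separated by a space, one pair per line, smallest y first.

197 42
77617 16548
30580901 6519870
12048797377 2568812232

d=22: √d = [4; 1,2,4,2,1,8] (ℓ=6, even), read p_5/q_5
i=0: a=4 ⇒ p=4, q=1
i=1: a=1 ⇒ p=5, q=1
…
i=4: a=2 ⇒ p=136, q=29
i=5: a=1 ⇒ p=197, q=42
fundamental: x₁=197, y₁=42  (since 38809 − 22·1764 = 1)
(197+42√22)^2 = 77617 + 16548√22
(197+42√22)^3 = 30580901 + 6519870√22
(197+42√22)^4 = 12048797377 + 2568812232√22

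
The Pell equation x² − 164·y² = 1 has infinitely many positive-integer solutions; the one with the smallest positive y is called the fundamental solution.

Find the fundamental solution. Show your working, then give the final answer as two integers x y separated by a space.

d=164: √d = [12; 1,4,6,4,1,24] (ℓ=6, even), read p_5/q_5
step 0: (12, 1)  from 12·(1,0) + (0,1)
…
step 2: (64, 5)  from 4·(13,1) + (12,1)
step 3: (397, 31)  from 6·(64,5) + (13,1)
step 4: (1652, 129)  from 4·(397,31) + (64,5)
step 5: (2049, 160)  from 1·(1652,129) + (397,31)
fundamental: x₁=2049, y₁=160  (since 4198401 − 164·25600 = 1)

2049 160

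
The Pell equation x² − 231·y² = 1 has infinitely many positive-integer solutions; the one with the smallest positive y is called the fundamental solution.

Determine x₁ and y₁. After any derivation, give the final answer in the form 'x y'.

√231 = [15; 5,30, …], period ℓ=2 (even) → k=1
step 0: (15, 1)  from 15·(1,0) + (0,1)
step 1: (76, 5)  from 5·(15,1) + (1,0)
(x₁, y₁) = (76, 5);  76² − 231·5² = 1 ✓

76 5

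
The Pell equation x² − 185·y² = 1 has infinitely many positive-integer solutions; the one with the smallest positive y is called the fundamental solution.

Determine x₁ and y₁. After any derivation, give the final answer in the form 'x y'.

[13; 1,1,1,1,26] for √185; ℓ=5 ⇒ convergent index 9
k=0  a_k=13  p_k/q_k = 13/1
k=1  a_k=1  p_k/q_k = 14/1
…
k=3  a_k=1  p_k/q_k = 41/3
k=4  a_k=1  p_k/q_k = 68/5
k=5  a_k=26  p_k/q_k = 1809/133
…
k=8  a_k=1  p_k/q_k = 5563/409
k=9  a_k=1  p_k/q_k = 9249/680
(x₁, y₁) = (9249, 680);  9249² − 185·680² = 1 ✓

9249 680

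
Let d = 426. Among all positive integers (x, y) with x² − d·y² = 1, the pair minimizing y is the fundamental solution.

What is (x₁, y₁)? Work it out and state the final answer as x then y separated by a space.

[20; 1,1,1,3,2,6,2,3,1,1,1,40] for √426; ℓ=12 ⇒ convergent index 11
k=0  a_k=20  p_k/q_k = 20/1
k=1  a_k=1  p_k/q_k = 21/1
k=2  a_k=1  p_k/q_k = 41/2
…
k=4  a_k=3  p_k/q_k = 227/11
k=5  a_k=2  p_k/q_k = 516/25
…
k=7  a_k=2  p_k/q_k = 7162/347
k=8  a_k=3  p_k/q_k = 24809/1202
k=9  a_k=1  p_k/q_k = 31971/1549
k=10  a_k=1  p_k/q_k = 56780/2751
k=11  a_k=1  p_k/q_k = 88751/4300
fundamental: x₁=88751, y₁=4300  (since 7876740001 − 426·18490000 = 1)

88751 4300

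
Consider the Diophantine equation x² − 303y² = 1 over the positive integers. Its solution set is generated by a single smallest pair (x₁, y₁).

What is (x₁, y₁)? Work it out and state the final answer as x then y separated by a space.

2524 145

d=303: √d = [17; 2,2,5,2,2,34] (ℓ=6, even), read p_5/q_5
k=0  a_k=17  p_k/q_k = 17/1
…
k=4  a_k=2  p_k/q_k = 1027/59
k=5  a_k=2  p_k/q_k = 2524/145
fundamental: x₁=2524, y₁=145  (since 6370576 − 303·21025 = 1)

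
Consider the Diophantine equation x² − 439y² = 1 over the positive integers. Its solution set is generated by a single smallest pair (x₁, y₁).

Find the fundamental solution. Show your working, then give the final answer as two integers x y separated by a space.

440 21

d=439: √d = [20; 1,19,1,40] (ℓ=4, even), read p_3/q_3
i=0: a=20 ⇒ p=20, q=1
…
i=2: a=19 ⇒ p=419, q=20
i=3: a=1 ⇒ p=440, q=21
(x₁, y₁) = (440, 21);  440² − 439·21² = 1 ✓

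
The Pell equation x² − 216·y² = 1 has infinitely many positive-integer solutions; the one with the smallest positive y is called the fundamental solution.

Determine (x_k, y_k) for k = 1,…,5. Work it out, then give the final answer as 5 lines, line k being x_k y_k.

[14; 1,2,3,2,1,28] for √216; ℓ=6 ⇒ convergent index 5
a_0=14:  p_0=14·1+0=14,  q_0=14·0+1=1
…
a_3=3:  p_3=3·44+15=147,  q_3=3·3+1=10
a_4=2:  p_4=2·147+44=338,  q_4=2·10+3=23
a_5=1:  p_5=1·338+147=485,  q_5=1·23+10=33
→ (485, 33).  Check: 485²=235225, 216·33²=235224, difference 1.
k=2:  x_2 = 485·485+216·33·33 = 470449,  y_2 = 485·33+33·485 = 32010
k=3:  x_3 = 485·470449+216·33·32010 = 456335045,  y_3 = 485·32010+33·470449 = 31049667
k=4:  x_4 = 485·456335045+216·33·31049667 = 442644523201,  y_4 = 485·31049667+33·456335045 = 30118144980
k=5:  x_5 = 485·442644523201+216·33·30118144980 = 429364731169925,  y_5 = 485·30118144980+33·442644523201 = 29214569580933

485 33
470449 32010
456335045 31049667
442644523201 30118144980
429364731169925 29214569580933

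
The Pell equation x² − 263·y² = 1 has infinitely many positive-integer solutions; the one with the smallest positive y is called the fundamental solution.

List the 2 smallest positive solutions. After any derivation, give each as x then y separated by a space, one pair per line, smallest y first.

139128 8579
38713200767 2387158224

d=263: √d = [16; 4,1,1,1,1,15,1,1,1,1,4,32] (ℓ=12, even), read p_11/q_11
step 0: (16, 1)  from 16·(1,0) + (0,1)
step 1: (65, 4)  from 4·(16,1) + (1,0)
step 2: (81, 5)  from 1·(65,4) + (16,1)
step 3: (146, 9)  from 1·(81,5) + (65,4)
step 4: (227, 14)  from 1·(146,9) + (81,5)
step 5: (373, 23)  from 1·(227,14) + (146,9)
step 6: (5822, 359)  from 15·(373,23) + (227,14)
step 7: (6195, 382)  from 1·(5822,359) + (373,23)
step 8: (12017, 741)  from 1·(6195,382) + (5822,359)
…
step 10: (30229, 1864)  from 1·(18212,1123) + (12017,741)
step 11: (139128, 8579)  from 4·(30229,1864) + (18212,1123)
fundamental: x₁=139128, y₁=8579  (since 19356600384 − 263·73599241 = 1)
(x_2, y_2) = (139128·139128 + 263·8579·8579, 139128·8579 + 8579·139128) = (38713200767, 2387158224)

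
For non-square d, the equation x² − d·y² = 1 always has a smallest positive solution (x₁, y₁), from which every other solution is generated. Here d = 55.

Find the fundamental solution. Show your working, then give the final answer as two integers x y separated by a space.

89 12

√55 → a₀=7, period (2,2,2,14); ℓ=4 even so k=3
step 0: (7, 1)  from 7·(1,0) + (0,1)
step 1: (15, 2)  from 2·(7,1) + (1,0)
step 2: (37, 5)  from 2·(15,2) + (7,1)
step 3: (89, 12)  from 2·(37,5) + (15,2)
fundamental: x₁=89, y₁=12  (since 7921 − 55·144 = 1)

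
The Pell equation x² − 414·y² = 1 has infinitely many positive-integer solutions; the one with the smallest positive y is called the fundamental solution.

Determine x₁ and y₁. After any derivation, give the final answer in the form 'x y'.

24335 1196

[20; 2,1,7,2,7,1,2,40] for √414; ℓ=8 ⇒ convergent index 7
step 0: (20, 1)  from 20·(1,0) + (0,1)
…
step 2: (61, 3)  from 1·(41,2) + (20,1)
step 3: (468, 23)  from 7·(61,3) + (41,2)
step 4: (997, 49)  from 2·(468,23) + (61,3)
step 5: (7447, 366)  from 7·(997,49) + (468,23)
step 6: (8444, 415)  from 1·(7447,366) + (997,49)
step 7: (24335, 1196)  from 2·(8444,415) + (7447,366)
(x₁, y₁) = (24335, 1196);  24335² − 414·1196² = 1 ✓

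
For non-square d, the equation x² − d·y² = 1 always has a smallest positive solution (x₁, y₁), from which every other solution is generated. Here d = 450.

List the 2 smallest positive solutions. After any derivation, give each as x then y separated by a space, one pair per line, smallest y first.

√450 = [21; 4,1,2,4,2,1,4,42, …], period ℓ=8 (even) → k=7
i=0: a=21 ⇒ p=21, q=1
…
i=2: a=1 ⇒ p=106, q=5
i=3: a=2 ⇒ p=297, q=14
i=4: a=4 ⇒ p=1294, q=61
…
i=6: a=1 ⇒ p=4179, q=197
i=7: a=4 ⇒ p=19601, q=924
→ (19601, 924).  Check: 19601²=384199201, 450·924²=384199200, difference 1.
(x_2, y_2) = (19601·19601 + 450·924·924, 19601·924 + 924·19601) = (768398401, 36222648)

19601 924
768398401 36222648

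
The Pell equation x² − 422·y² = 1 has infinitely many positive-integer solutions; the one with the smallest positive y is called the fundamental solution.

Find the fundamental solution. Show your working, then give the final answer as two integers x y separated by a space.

√422 = [20; 1,1,5,2,1,…,1,1,40, …], period ℓ=14 (even) → k=13
a_0=20:  p_0=20·1+0=20,  q_0=20·0+1=1
a_1=1:  p_1=1·20+1=21,  q_1=1·1+0=1
a_2=1:  p_2=1·21+20=41,  q_2=1·1+1=2
…
a_4=2:  p_4=2·226+41=493,  q_4=2·11+2=24
a_5=1:  p_5=1·493+226=719,  q_5=1·24+11=35
…
a_7=20:  p_7=20·2650+719=53719,  q_7=20·129+35=2615
a_8=3:  p_8=3·53719+2650=163807,  q_8=3·2615+129=7974
…
a_10=2:  p_10=2·217526+163807=598859,  q_10=2·10589+7974=29152
…
a_12=1:  p_12=1·3211821+598859=3810680,  q_12=1·156349+29152=185501
a_13=1:  p_13=1·3810680+3211821=7022501,  q_13=1·185501+156349=341850
(x₁, y₁) = (7022501, 341850);  7022501² − 422·341850² = 1 ✓

7022501 341850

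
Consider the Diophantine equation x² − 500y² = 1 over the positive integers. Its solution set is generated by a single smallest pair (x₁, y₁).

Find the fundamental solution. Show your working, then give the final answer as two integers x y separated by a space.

930249 41602

√500 = [22; 2,1,3,2,1,…,1,2,44, …], period ℓ=14 (even) → k=13
k=0  a_k=22  p_k/q_k = 22/1
…
k=2  a_k=1  p_k/q_k = 67/3
k=3  a_k=3  p_k/q_k = 246/11
…
k=6  a_k=1  p_k/q_k = 1364/61
…
k=8  a_k=1  p_k/q_k = 15809/707
k=9  a_k=1  p_k/q_k = 30254/1353
k=10  a_k=2  p_k/q_k = 76317/3413
k=11  a_k=3  p_k/q_k = 259205/11592
k=12  a_k=1  p_k/q_k = 335522/15005
k=13  a_k=2  p_k/q_k = 930249/41602
fundamental: x₁=930249, y₁=41602  (since 865363202001 − 500·1730726404 = 1)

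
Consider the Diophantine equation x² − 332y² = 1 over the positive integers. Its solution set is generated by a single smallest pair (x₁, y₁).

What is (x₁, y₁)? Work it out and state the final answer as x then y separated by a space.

13447 738

d=332: √d = [18; 4,1,1,8,1,1,4,36] (ℓ=8, even), read p_7/q_7
step 0: (18, 1)  from 18·(1,0) + (0,1)
step 1: (73, 4)  from 4·(18,1) + (1,0)
…
step 6: (2970, 163)  from 1·(1567,86) + (1403,77)
step 7: (13447, 738)  from 4·(2970,163) + (1567,86)
→ (13447, 738).  Check: 13447²=180821809, 332·738²=180821808, difference 1.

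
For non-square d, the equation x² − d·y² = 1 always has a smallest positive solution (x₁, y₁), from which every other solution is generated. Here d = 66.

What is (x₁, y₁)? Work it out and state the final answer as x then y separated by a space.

65 8

d=66: √d = [8; 8,16] (ℓ=2, even), read p_1/q_1
a_0=8:  p_0=8·1+0=8,  q_0=8·0+1=1
a_1=8:  p_1=8·8+1=65,  q_1=8·1+0=8
→ (65, 8).  Check: 65²=4225, 66·8²=4224, difference 1.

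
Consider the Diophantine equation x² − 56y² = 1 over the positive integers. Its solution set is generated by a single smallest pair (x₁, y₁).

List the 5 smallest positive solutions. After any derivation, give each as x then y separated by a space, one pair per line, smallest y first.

15 2
449 60
13455 1798
403201 53880
12082575 1614602

[7; 2,14] for √56; ℓ=2 ⇒ convergent index 1
a_0=7:  p_0=7·1+0=7,  q_0=7·0+1=1
a_1=2:  p_1=2·7+1=15,  q_1=2·1+0=2
(x₁, y₁) = (15, 2);  15² − 56·2² = 1 ✓
n=2: (15,2)∘(15,2) = (15·15+56·2·2, 15·2+2·15) = (449,60)
n=3: (449,60)∘(15,2) = (15·449+56·2·60, 15·60+2·449) = (13455,1798)
n=4: (13455,1798)∘(15,2) = (15·13455+56·2·1798, 15·1798+2·13455) = (403201,53880)
n=5: (403201,53880)∘(15,2) = (15·403201+56·2·53880, 15·53880+2·403201) = (12082575,1614602)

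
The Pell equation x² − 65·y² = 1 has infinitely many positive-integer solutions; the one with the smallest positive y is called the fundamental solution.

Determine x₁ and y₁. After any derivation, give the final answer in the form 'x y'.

[8; 16] for √65; ℓ=1 ⇒ convergent index 1
i=0: a=8 ⇒ p=8, q=1
i=1: a=16 ⇒ p=129, q=16
(x₁, y₁) = (129, 16);  129² − 65·16² = 1 ✓

129 16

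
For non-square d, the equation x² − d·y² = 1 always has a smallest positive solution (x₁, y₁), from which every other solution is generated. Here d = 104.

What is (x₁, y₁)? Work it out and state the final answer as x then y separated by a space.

√104 = [10; 5,20, …], period ℓ=2 (even) → k=1
a_0=10:  p_0=10·1+0=10,  q_0=10·0+1=1
a_1=5:  p_1=5·10+1=51,  q_1=5·1+0=5
(x₁, y₁) = (51, 5);  51² − 104·5² = 1 ✓

51 5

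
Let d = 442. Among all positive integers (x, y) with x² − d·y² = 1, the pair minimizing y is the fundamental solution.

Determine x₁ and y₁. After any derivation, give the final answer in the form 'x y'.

883 42

d=442: √d = [21; 42] (ℓ=1, odd), read p_1/q_1
k=0  a_k=21  p_k/q_k = 21/1
k=1  a_k=42  p_k/q_k = 883/42
→ (883, 42).  Check: 883²=779689, 442·42²=779688, difference 1.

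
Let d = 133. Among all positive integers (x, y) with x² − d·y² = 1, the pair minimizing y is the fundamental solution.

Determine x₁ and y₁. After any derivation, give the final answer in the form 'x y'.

2588599 224460

√133 = [11; 1,1,7,5,1,…,1,1,22, …], period ℓ=16 (even) → k=15
i=0: a=11 ⇒ p=11, q=1
…
i=6: a=1 ⇒ p=1949, q=169
…
i=14: a=1 ⇒ p=1378591, q=119539
i=15: a=1 ⇒ p=2588599, q=224460
fundamental: x₁=2588599, y₁=224460  (since 6700844782801 − 133·50382291600 = 1)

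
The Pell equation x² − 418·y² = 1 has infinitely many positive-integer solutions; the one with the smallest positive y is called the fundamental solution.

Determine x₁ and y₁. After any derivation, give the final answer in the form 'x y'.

33857 1656

[20; 2,4,20,4,2,40] for √418; ℓ=6 ⇒ convergent index 5
k=0  a_k=20  p_k/q_k = 20/1
k=1  a_k=2  p_k/q_k = 41/2
k=2  a_k=4  p_k/q_k = 184/9
k=3  a_k=20  p_k/q_k = 3721/182
k=4  a_k=4  p_k/q_k = 15068/737
k=5  a_k=2  p_k/q_k = 33857/1656
fundamental: x₁=33857, y₁=1656  (since 1146296449 − 418·2742336 = 1)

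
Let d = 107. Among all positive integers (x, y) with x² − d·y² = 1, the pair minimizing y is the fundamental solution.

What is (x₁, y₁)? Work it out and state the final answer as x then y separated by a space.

√107 = [10; 2,1,9,1,2,20, …], period ℓ=6 (even) → k=5
step 0: (10, 1)  from 10·(1,0) + (0,1)
step 1: (21, 2)  from 2·(10,1) + (1,0)
…
step 3: (300, 29)  from 9·(31,3) + (21,2)
step 4: (331, 32)  from 1·(300,29) + (31,3)
step 5: (962, 93)  from 2·(331,32) + (300,29)
fundamental: x₁=962, y₁=93  (since 925444 − 107·8649 = 1)

962 93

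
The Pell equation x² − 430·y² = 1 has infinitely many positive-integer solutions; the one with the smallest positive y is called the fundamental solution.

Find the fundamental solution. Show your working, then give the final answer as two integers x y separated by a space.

2862251 138030

√430 = [20; 1,2,1,3,1,…,2,1,40, …], period ℓ=14 (even) → k=13
k=0  a_k=20  p_k/q_k = 20/1
k=1  a_k=1  p_k/q_k = 21/1
k=2  a_k=2  p_k/q_k = 62/3
k=3  a_k=1  p_k/q_k = 83/4
k=4  a_k=3  p_k/q_k = 311/15
k=5  a_k=1  p_k/q_k = 394/19
k=6  a_k=6  p_k/q_k = 2675/129
k=7  a_k=8  p_k/q_k = 21794/1051
k=8  a_k=6  p_k/q_k = 133439/6435
k=9  a_k=1  p_k/q_k = 155233/7486
k=10  a_k=3  p_k/q_k = 599138/28893
…
k=12  a_k=2  p_k/q_k = 2107880/101651
k=13  a_k=1  p_k/q_k = 2862251/138030
(x₁, y₁) = (2862251, 138030);  2862251² − 430·138030² = 1 ✓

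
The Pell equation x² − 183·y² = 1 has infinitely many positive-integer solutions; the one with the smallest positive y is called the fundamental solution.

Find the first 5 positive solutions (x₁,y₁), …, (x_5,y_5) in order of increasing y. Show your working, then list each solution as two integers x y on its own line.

d=183: √d = [13; 1,1,8,1,1,26] (ℓ=6, even), read p_5/q_5
k=0  a_k=13  p_k/q_k = 13/1
…
k=2  a_k=1  p_k/q_k = 27/2
…
k=4  a_k=1  p_k/q_k = 257/19
k=5  a_k=1  p_k/q_k = 487/36
(x₁, y₁) = (487, 36);  487² − 183·36² = 1 ✓
n=2: (487,36)∘(487,36) = (487·487+183·36·36, 487·36+36·487) = (474337,35064)
n=3: (474337,35064)∘(487,36) = (487·474337+183·36·35064, 487·35064+36·474337) = (462003751,34152300)
n=4: (462003751,34152300)∘(487,36) = (487·462003751+183·36·34152300, 487·34152300+36·462003751) = (449991179137,33264305136)
n=5: (449991179137,33264305136)∘(487,36) = (487·449991179137+183·36·33264305136, 487·33264305136+36·449991179137) = (438290946475687,32399399050164)

487 36
474337 35064
462003751 34152300
449991179137 33264305136
438290946475687 32399399050164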